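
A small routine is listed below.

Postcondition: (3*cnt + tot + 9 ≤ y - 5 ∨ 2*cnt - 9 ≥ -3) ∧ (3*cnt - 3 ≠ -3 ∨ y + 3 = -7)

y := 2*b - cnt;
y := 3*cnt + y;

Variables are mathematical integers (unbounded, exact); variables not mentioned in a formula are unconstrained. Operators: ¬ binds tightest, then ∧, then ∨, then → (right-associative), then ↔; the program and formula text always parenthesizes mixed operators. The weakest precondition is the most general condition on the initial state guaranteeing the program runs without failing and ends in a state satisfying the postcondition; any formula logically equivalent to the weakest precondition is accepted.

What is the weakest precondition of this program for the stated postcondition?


Working backward. After the program, the postcondition (3*cnt + tot + 9 ≤ y - 5 ∨ 2*cnt - 9 ≥ -3) ∧ (3*cnt - 3 ≠ -3 ∨ y + 3 = -7) must hold; in canonical form it is (3*cnt + tot ≤ y - 14 ∨ 2*cnt ≥ 6) ∧ (3*cnt ≠ 0 ∨ y = -10).
Before y := 3*cnt + y: (tot ≤ y - 14 ∨ 2*cnt ≥ 6) ∧ (3*cnt ≠ 0 ∨ 3*cnt + y = -10)
Before y := 2*b - cnt: (cnt + tot ≤ 2*b - 14 ∨ 2*cnt ≥ 6) ∧ (3*cnt ≠ 0 ∨ 2*b + 2*cnt = -10)
Answer: WP = (cnt + tot ≤ 2*b - 14 ∨ 2*cnt ≥ 6) ∧ (3*cnt ≠ 0 ∨ 2*b + 2*cnt = -10)


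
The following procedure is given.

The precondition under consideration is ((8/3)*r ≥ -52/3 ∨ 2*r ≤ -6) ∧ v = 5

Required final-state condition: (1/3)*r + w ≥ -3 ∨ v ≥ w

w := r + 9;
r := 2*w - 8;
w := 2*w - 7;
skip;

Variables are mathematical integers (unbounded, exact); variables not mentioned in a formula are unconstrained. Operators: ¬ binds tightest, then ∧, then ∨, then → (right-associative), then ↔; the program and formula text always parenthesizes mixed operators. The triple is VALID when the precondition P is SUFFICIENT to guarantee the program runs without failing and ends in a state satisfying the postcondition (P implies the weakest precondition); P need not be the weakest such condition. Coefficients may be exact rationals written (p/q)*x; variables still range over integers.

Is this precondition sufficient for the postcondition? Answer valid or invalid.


Working backward. After the program, (1/3)*r + w ≥ -3 ∨ v ≥ w must hold.
Before skip: (1/3)*r + w ≥ -3 ∨ v ≥ w
Before w := 2*w - 7: (1/3)*r + 2*w ≥ 4 ∨ v ≥ 2*w - 7
Before r := 2*w - 8: (8/3)*w ≥ 20/3 ∨ v ≥ 2*w - 7
Before w := r + 9: (8/3)*r ≥ -52/3 ∨ v ≥ 2*r + 11
The weakest precondition is (8/3)*r ≥ -52/3 ∨ v ≥ 2*r + 11.
Check whether ((8/3)*r ≥ -52/3 ∨ 2*r ≤ -6) ∧ v = 5 implies it.
Every state satisfying the precondition satisfies the weakest precondition: the implication holds.
Answer: valid


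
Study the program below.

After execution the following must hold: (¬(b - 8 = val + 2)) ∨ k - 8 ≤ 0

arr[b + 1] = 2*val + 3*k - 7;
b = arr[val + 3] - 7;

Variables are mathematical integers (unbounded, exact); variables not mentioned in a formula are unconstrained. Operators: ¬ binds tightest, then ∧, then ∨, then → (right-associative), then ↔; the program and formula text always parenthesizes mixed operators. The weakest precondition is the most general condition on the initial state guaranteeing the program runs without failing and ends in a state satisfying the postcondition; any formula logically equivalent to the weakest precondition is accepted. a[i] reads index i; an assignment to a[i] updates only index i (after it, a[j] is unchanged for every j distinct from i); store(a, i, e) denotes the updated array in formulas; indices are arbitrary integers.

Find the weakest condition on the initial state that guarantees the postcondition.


Working backward. After the program, the postcondition (¬(b - 8 = val + 2)) ∨ k - 8 ≤ 0 must hold; in canonical form it is (¬(b = val + 10)) ∨ k ≤ 8.
Before b := arr[val + 3] - 7: (¬(arr[val + 3] = val + 17)) ∨ k ≤ 8
Before arr[b + 1] := 2*val + 3*k - 7: (¬(store(arr, b + 1, 3*k + 2*val - 7)[val + 3] = val + 17)) ∨ k ≤ 8
Answer: WP = (¬(store(arr, b + 1, 3*k + 2*val - 7)[val + 3] = val + 17)) ∨ k ≤ 8


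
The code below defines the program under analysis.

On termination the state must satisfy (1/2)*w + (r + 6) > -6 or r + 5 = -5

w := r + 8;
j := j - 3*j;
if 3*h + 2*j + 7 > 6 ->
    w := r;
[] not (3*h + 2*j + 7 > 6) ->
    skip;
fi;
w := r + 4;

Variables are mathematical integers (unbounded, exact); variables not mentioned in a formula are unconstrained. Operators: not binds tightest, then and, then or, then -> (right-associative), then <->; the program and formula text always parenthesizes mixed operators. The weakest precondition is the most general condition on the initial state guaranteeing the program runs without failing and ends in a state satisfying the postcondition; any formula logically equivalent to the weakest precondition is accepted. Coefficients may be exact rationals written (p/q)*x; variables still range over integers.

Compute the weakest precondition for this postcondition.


Working backward. After the program, the postcondition (1/2)*w + (r + 6) > -6 or r + 5 = -5 must hold; in canonical form it is r + (1/2)*w > -12 or r = -10.
Before w := r + 4: (3/2)*r > -14 or r = -10
Then branch requires (3/2)*r > -14 or r = -10; else branch requires (3/2)*r > -14 or r = -10.
Before the if: (3*h + 2*j > -1 -> ((3/2)*r > -14 or r = -10)) and ((not (3*h + 2*j > -1)) -> ((3/2)*r > -14 or r = -10))
Before j := j - 3*j: (3*h > 4*j - 1 -> ((3/2)*r > -14 or r = -10)) and ((not (3*h > 4*j - 1)) -> ((3/2)*r > -14 or r = -10))
Before w := r + 8: (3*h > 4*j - 1 -> ((3/2)*r > -14 or r = -10)) and ((not (3*h > 4*j - 1)) -> ((3/2)*r > -14 or r = -10))
Answer: WP = (3*h > 4*j - 1 -> ((3/2)*r > -14 or r = -10)) and ((not (3*h > 4*j - 1)) -> ((3/2)*r > -14 or r = -10))


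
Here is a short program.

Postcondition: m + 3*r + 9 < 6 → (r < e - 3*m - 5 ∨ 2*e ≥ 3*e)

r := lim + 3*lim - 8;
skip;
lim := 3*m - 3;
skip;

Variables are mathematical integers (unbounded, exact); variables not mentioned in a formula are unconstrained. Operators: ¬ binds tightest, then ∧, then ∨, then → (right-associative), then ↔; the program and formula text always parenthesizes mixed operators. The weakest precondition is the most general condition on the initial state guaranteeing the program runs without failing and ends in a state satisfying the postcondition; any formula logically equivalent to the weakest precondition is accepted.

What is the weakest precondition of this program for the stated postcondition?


Working backward. After the program, the postcondition m + 3*r + 9 < 6 → (r < e - 3*m - 5 ∨ 2*e ≥ 3*e) must hold; in canonical form it is m + 3*r < -3 → (3*m + r < e - 5 ∨ e ≤ 0).
Before skip: m + 3*r < -3 → (3*m + r < e - 5 ∨ e ≤ 0)
Before lim := 3*m - 3: m + 3*r < -3 → (3*m + r < e - 5 ∨ e ≤ 0)
Before skip: m + 3*r < -3 → (3*m + r < e - 5 ∨ e ≤ 0)
Before r := lim + 3*lim - 8: 12*lim + m < 21 → (4*lim + 3*m < e + 3 ∨ e ≤ 0)
Answer: WP = 12*lim + m < 21 → (4*lim + 3*m < e + 3 ∨ e ≤ 0)


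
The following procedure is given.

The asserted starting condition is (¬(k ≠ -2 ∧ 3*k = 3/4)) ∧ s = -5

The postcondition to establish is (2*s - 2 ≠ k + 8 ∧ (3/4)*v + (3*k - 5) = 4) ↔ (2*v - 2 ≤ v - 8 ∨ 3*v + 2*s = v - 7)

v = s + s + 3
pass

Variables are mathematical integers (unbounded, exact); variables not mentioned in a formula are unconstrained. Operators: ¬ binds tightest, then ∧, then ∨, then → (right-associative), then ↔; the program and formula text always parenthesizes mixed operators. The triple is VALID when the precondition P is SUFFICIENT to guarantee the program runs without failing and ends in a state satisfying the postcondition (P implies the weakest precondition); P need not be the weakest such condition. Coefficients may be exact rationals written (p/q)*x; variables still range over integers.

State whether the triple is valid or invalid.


Working backward. After the program, the postcondition (2*s - 2 ≠ k + 8 ∧ (3/4)*v + (3*k - 5) = 4) ↔ (2*v - 2 ≤ v - 8 ∨ 3*v + 2*s = v - 7) must hold; in canonical form it is (2*s ≠ k + 10 ∧ 3*k + (3/4)*v = 9) ↔ (v ≤ -6 ∨ 2*s + 2*v = -7).
Before skip: (2*s ≠ k + 10 ∧ 3*k + (3/4)*v = 9) ↔ (v ≤ -6 ∨ 2*s + 2*v = -7)
Before v := s + s + 3: (2*s ≠ k + 10 ∧ 3*k + (3/2)*s = 27/4) ↔ (2*s ≤ -9 ∨ 6*s = -13)
The weakest precondition is (2*s ≠ k + 10 ∧ 3*k + (3/2)*s = 27/4) ↔ (2*s ≤ -9 ∨ 6*s = -13).
Check whether (¬(k ≠ -2 ∧ 3*k = 3/4)) ∧ s = -5 implies it.
Countermodel: at the initial state k = 0, s = -5, the precondition holds but the weakest precondition fails.
Answer: invalid


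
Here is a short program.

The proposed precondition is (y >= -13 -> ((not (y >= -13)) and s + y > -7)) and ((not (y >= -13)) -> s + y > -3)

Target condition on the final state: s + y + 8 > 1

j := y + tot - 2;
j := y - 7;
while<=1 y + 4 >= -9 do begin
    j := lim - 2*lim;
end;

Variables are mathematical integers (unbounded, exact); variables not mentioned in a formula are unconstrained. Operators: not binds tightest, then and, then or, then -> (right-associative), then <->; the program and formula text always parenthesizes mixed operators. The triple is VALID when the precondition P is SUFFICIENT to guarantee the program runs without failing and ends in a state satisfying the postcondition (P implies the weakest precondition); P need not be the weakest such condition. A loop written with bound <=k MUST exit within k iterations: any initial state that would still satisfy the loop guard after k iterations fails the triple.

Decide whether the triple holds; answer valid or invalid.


Working backward. After the program, the postcondition s + y + 8 > 1 must hold; in canonical form it is s + y > -7.
Before the loop (bound <=1), unroll the exhaustion recursion (WP_0 = exit-now case; WP_j = one more guarded iteration, up to j = 1):
  WP_0: (not (y >= -13)) and s + y > -7
  WP_1: (y >= -13 -> ((not (y >= -13)) and s + y > -7)) and ((not (y >= -13)) -> s + y > -7)
So before the loop: (y >= -13 -> ((not (y >= -13)) and s + y > -7)) and ((not (y >= -13)) -> s + y > -7)
Before j := y - 7: (y >= -13 -> ((not (y >= -13)) and s + y > -7)) and ((not (y >= -13)) -> s + y > -7)
Before j := y + tot - 2: (y >= -13 -> ((not (y >= -13)) and s + y > -7)) and ((not (y >= -13)) -> s + y > -7)
The weakest precondition is (y >= -13 -> ((not (y >= -13)) and s + y > -7)) and ((not (y >= -13)) -> s + y > -7).
Check whether (y >= -13 -> ((not (y >= -13)) and s + y > -7)) and ((not (y >= -13)) -> s + y > -3) implies it.
Every state satisfying the precondition satisfies the weakest precondition: the implication holds.
Answer: valid


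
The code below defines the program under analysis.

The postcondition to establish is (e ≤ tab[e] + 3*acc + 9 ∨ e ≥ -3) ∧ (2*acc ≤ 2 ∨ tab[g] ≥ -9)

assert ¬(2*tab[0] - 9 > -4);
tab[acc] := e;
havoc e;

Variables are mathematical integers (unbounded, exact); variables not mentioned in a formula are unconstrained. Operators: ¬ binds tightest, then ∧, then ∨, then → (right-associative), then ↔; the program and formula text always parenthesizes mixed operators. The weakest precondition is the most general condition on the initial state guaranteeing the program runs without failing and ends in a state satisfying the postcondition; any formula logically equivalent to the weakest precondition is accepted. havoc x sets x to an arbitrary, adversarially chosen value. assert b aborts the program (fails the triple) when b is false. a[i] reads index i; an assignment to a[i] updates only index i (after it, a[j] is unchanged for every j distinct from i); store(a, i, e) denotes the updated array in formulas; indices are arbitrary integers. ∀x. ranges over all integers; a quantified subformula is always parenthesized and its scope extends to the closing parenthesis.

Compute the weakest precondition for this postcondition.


Working backward. After the program, (e ≤ tab[e] + 3*acc + 9 ∨ e ≥ -3) ∧ (2*acc ≤ 2 ∨ tab[g] ≥ -9) must hold.
Before havoc e: ∀e_1. ((e_1 ≤ tab[e_1] + 3*acc + 9 ∨ e_1 ≥ -3) ∧ (2*acc ≤ 2 ∨ tab[g] ≥ -9))
Before tab[acc] := e: ∀e_1. ((e_1 ≤ store(tab, acc, e)[e_1] + 3*acc + 9 ∨ e_1 ≥ -3) ∧ (2*acc ≤ 2 ∨ store(tab, acc, e)[g] ≥ -9))
Before assert ¬(2*tab[0] - 9 > -4): (¬(2*tab[0] > 5)) ∧ (∀e_1. ((e_1 ≤ store(tab, acc, e)[e_1] + 3*acc + 9 ∨ e_1 ≥ -3) ∧ (2*acc ≤ 2 ∨ store(tab, acc, e)[g] ≥ -9)))
Answer: WP = (¬(2*tab[0] > 5)) ∧ (∀e_1. ((e_1 ≤ store(tab, acc, e)[e_1] + 3*acc + 9 ∨ e_1 ≥ -3) ∧ (2*acc ≤ 2 ∨ store(tab, acc, e)[g] ≥ -9)))


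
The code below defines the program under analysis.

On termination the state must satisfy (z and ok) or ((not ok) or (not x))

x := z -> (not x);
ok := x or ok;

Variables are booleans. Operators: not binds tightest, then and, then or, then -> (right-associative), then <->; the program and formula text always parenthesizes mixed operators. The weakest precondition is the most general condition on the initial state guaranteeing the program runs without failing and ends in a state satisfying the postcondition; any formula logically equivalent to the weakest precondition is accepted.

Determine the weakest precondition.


Working backward. After the program, the postcondition (z and ok) or ((not ok) or (not x)) must hold; in canonical form it is (z and ok) or (not ok) or (not x).
Before ok := x or ok: (z and (x or ok)) or (not (x or ok)) or (not x)
Before x := z -> (not x): (z and ((z -> (not x)) or ok)) or (not ((z -> (not x)) or ok)) or (not (z -> (not x)))
Answer: WP = (z and ((z -> (not x)) or ok)) or (not ((z -> (not x)) or ok)) or (not (z -> (not x)))


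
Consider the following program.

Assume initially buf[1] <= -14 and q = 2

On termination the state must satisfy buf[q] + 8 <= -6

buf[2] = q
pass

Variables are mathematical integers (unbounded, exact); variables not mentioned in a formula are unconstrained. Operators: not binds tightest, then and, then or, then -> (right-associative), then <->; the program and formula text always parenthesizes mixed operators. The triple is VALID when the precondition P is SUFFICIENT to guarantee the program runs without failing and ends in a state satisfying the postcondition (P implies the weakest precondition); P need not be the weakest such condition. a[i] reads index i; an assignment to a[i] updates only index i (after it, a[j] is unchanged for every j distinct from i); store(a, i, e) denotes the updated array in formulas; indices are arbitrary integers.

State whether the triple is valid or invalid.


Working backward. After the program, the postcondition buf[q] + 8 <= -6 must hold; in canonical form it is buf[q] <= -14.
Before skip: buf[q] <= -14
Before buf[2] := q: store(buf, 2, q)[q] <= -14
The weakest precondition is store(buf, 2, q)[q] <= -14.
Check whether buf[1] <= -14 and q = 2 implies it.
Countermodel: at the initial state buf = {[1] = -14, [2] = -14, elsewhere -14}, q = 2, the precondition holds but the weakest precondition fails.
Answer: invalid


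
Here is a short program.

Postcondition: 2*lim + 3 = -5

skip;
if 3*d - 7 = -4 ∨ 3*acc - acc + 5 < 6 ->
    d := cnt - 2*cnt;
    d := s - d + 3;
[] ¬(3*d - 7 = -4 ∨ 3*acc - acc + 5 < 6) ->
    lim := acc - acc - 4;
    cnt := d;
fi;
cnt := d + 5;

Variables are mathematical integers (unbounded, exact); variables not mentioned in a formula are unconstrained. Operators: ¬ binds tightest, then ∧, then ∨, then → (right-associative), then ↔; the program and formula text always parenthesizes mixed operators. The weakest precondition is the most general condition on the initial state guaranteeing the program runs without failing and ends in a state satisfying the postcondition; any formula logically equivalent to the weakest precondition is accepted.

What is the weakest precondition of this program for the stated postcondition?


Working backward. After the program, the postcondition 2*lim + 3 = -5 must hold; in canonical form it is 2*lim = -8.
Before cnt := d + 5: 2*lim = -8
Then branch requires 2*lim = -8; else branch requires true.
Before the if: (3*d = 3 ∨ 2*acc < 1) → 2*lim = -8
Before skip: (3*d = 3 ∨ 2*acc < 1) → 2*lim = -8
Answer: WP = (3*d = 3 ∨ 2*acc < 1) → 2*lim = -8


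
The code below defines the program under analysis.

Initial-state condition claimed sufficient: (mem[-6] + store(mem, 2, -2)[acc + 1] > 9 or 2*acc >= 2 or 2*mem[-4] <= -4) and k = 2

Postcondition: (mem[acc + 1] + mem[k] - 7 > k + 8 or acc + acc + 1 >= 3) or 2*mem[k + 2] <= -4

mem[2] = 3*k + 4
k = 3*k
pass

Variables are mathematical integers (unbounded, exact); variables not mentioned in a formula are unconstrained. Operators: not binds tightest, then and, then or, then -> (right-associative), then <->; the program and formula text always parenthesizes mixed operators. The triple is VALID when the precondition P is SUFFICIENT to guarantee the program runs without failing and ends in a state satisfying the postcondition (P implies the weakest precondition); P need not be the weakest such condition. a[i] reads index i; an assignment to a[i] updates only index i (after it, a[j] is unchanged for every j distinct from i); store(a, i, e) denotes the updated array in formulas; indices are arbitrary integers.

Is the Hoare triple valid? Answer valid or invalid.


Working backward. After the program, the postcondition (mem[acc + 1] + mem[k] - 7 > k + 8 or acc + acc + 1 >= 3) or 2*mem[k + 2] <= -4 must hold; in canonical form it is mem[acc + 1] + mem[k] > k + 15 or 2*acc >= 2 or 2*mem[k + 2] <= -4.
Before skip: mem[acc + 1] + mem[k] > k + 15 or 2*acc >= 2 or 2*mem[k + 2] <= -4
Before k := 3*k: mem[acc + 1] + mem[3*k] > 3*k + 15 or 2*acc >= 2 or 2*mem[3*k + 2] <= -4
Before mem[2] := 3*k + 4: store(mem, 2, 3*k + 4)[acc + 1] + store(mem, 2, 3*k + 4)[3*k] > 3*k + 15 or 2*acc >= 2 or 2*store(mem, 2, 3*k + 4)[3*k + 2] <= -4
The weakest precondition is store(mem, 2, 3*k + 4)[acc + 1] + store(mem, 2, 3*k + 4)[3*k] > 3*k + 15 or 2*acc >= 2 or 2*store(mem, 2, 3*k + 4)[3*k + 2] <= -4.
Check whether (mem[-6] + store(mem, 2, -2)[acc + 1] > 9 or 2*acc >= 2 or 2*mem[-4] <= -4) and k = 2 implies it.
Countermodel: at the initial state acc = 0, k = 2, mem = {[-6] = 30162, [-4] = 3, [1] = -30152, [2] = 3, [6] = -6516, [8] = 11794, elsewhere 3}, the precondition holds but the weakest precondition fails.
Answer: invalid


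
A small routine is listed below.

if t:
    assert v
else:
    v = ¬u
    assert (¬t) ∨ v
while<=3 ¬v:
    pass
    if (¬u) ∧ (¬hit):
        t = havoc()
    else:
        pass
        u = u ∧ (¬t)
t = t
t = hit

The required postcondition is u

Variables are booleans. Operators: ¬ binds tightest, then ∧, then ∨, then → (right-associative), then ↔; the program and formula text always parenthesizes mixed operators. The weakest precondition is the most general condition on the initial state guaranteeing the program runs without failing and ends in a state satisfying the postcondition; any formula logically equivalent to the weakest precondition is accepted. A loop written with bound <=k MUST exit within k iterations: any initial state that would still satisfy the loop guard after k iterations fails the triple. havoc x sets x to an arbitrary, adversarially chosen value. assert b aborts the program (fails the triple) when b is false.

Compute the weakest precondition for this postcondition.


Working backward. After the program, u must hold.
Before t := hit: u
Before t := t: u
Before the loop (bound <=3), unroll the exhaustion recursion (WP_0 = exit-now case; WP_j = one more guarded iteration, up to j = 3):
  WP_0: v ∧ u
  WP_1: ((¬v) → ((((¬u) ∧ (¬hit)) → (v ∧ u)) ∧ ((¬((¬u) ∧ (¬hit))) → (v ∧ u ∧ (¬t))))) ∧ (v → u)
  WP_2: ((¬v) → ((((¬u) ∧ (¬hit)) → (((¬v) → ((((¬u) ∧ (¬hit)) → (v ∧ u)) ∧ (¬u) ∧ (¬hit))) ∧ (v → u) ∧ ((¬v) → ((((¬u) ∧ (¬hit)) → (v ∧ u)) ∧ ((¬((¬u) ∧ (¬hit))) → (v ∧ u)))))) ∧ ((¬((¬u) ∧ (¬hit))) → (((¬v) → ((((¬(u ∧ (¬t))) ∧ (¬hit)) → (v ∧ u ∧ (¬t))) ∧ ((¬((¬(u ∧ (¬t))) ∧ (¬hit))) → (v ∧ u ∧ (¬t))))) ∧ (v → (u ∧ (¬t))))))) ∧ (v → u)
  WP_3: ((¬v) → ((((¬u) ∧ (¬hit)) → (((¬v) → ((((¬u) ∧ (¬hit)) → (((¬v) → ((((¬u) ∧ (¬hit)) → (v ∧ u)) ∧ (¬u) ∧ (¬hit))) ∧ (v → u) ∧ ((¬v) → ((((¬u) ∧ (¬hit)) → (v ∧ u)) ∧ ((¬((¬u) ∧ (¬hit))) → (v ∧ u)))))) ∧ (¬u) ∧ (¬hit))) ∧ (v → u) ∧ ((¬v) → ((((¬u) ∧ (¬hit)) → (((¬v) → ((((¬u) ∧ (¬hit)) → (v ∧ u)) ∧ (¬u) ∧ (¬hit))) ∧ (v → u) ∧ ((¬v) → ((((¬u) ∧ (¬hit)) → (v ∧ u)) ∧ ((¬((¬u) ∧ (¬hit))) → (v ∧ u)))))) ∧ ((¬((¬u) ∧ (¬hit))) → (((¬v) → ((((¬u) ∧ (¬hit)) → (v ∧ u)) ∧ ((¬((¬u) ∧ (¬hit))) → (v ∧ u)))) ∧ (v → u))))))) ∧ ((¬((¬u) ∧ (¬hit))) → (((¬v) → ((((¬(u ∧ (¬t))) ∧ (¬hit)) → (((¬v) → ((((¬(u ∧ (¬t))) ∧ (¬hit)) → (v ∧ u ∧ (¬t))) ∧ (¬(u ∧ (¬t))) ∧ (¬hit))) ∧ (v → (u ∧ (¬t))) ∧ ((¬v) → ((((¬(u ∧ (¬t))) ∧ (¬hit)) → (v ∧ u ∧ (¬t))) ∧ ((¬((¬(u ∧ (¬t))) ∧ (¬hit))) → (v ∧ u ∧ (¬t))))))) ∧ ((¬((¬(u ∧ (¬t))) ∧ (¬hit))) → (((¬v) → ((((¬(u ∧ (¬t))) ∧ (¬hit)) → (v ∧ u ∧ (¬t))) ∧ ((¬((¬(u ∧ (¬t))) ∧ (¬hit))) → (v ∧ u ∧ (¬t))))) ∧ (v → (u ∧ (¬t))))))) ∧ (v → (u ∧ (¬t))))))) ∧ (v → u)
So before the loop: ((¬v) → ((((¬u) ∧ (¬hit)) → (((¬v) → ((((¬u) ∧ (¬hit)) → (((¬v) → ((((¬u) ∧ (¬hit)) → (v ∧ u)) ∧ (¬u) ∧ (¬hit))) ∧ (v → u) ∧ ((¬v) → ((((¬u) ∧ (¬hit)) → (v ∧ u)) ∧ ((¬((¬u) ∧ (¬hit))) → (v ∧ u)))))) ∧ (¬u) ∧ (¬hit))) ∧ (v → u) ∧ ((¬v) → ((((¬u) ∧ (¬hit)) → (((¬v) → ((((¬u) ∧ (¬hit)) → (v ∧ u)) ∧ (¬u) ∧ (¬hit))) ∧ (v → u) ∧ ((¬v) → ((((¬u) ∧ (¬hit)) → (v ∧ u)) ∧ ((¬((¬u) ∧ (¬hit))) → (v ∧ u)))))) ∧ ((¬((¬u) ∧ (¬hit))) → (((¬v) → ((((¬u) ∧ (¬hit)) → (v ∧ u)) ∧ ((¬((¬u) ∧ (¬hit))) → (v ∧ u)))) ∧ (v → u))))))) ∧ ((¬((¬u) ∧ (¬hit))) → (((¬v) → ((((¬(u ∧ (¬t))) ∧ (¬hit)) → (((¬v) → ((((¬(u ∧ (¬t))) ∧ (¬hit)) → (v ∧ u ∧ (¬t))) ∧ (¬(u ∧ (¬t))) ∧ (¬hit))) ∧ (v → (u ∧ (¬t))) ∧ ((¬v) → ((((¬(u ∧ (¬t))) ∧ (¬hit)) → (v ∧ u ∧ (¬t))) ∧ ((¬((¬(u ∧ (¬t))) ∧ (¬hit))) → (v ∧ u ∧ (¬t))))))) ∧ ((¬((¬(u ∧ (¬t))) ∧ (¬hit))) → (((¬v) → ((((¬(u ∧ (¬t))) ∧ (¬hit)) → (v ∧ u ∧ (¬t))) ∧ ((¬((¬(u ∧ (¬t))) ∧ (¬hit))) → (v ∧ u ∧ (¬t))))) ∧ (v → (u ∧ (¬t))))))) ∧ (v → (u ∧ (¬t))))))) ∧ (v → u)
Then branch requires v ∧ ((¬v) → ((((¬u) ∧ (¬hit)) → (((¬v) → ((((¬u) ∧ (¬hit)) → (((¬v) → ((((¬u) ∧ (¬hit)) → (v ∧ u)) ∧ (¬u) ∧ (¬hit))) ∧ (v → u) ∧ ((¬v) → ((((¬u) ∧ (¬hit)) → (v ∧ u)) ∧ ((¬((¬u) ∧ (¬hit))) → (v ∧ u)))))) ∧ (¬u) ∧ (¬hit))) ∧ (v → u) ∧ ((¬v) → ((((¬u) ∧ (¬hit)) → (((¬v) → ((((¬u) ∧ (¬hit)) → (v ∧ u)) ∧ (¬u) ∧ (¬hit))) ∧ (v → u) ∧ ((¬v) → ((((¬u) ∧ (¬hit)) → (v ∧ u)) ∧ ((¬((¬u) ∧ (¬hit))) → (v ∧ u)))))) ∧ ((¬((¬u) ∧ (¬hit))) → (((¬v) → ((((¬u) ∧ (¬hit)) → (v ∧ u)) ∧ ((¬((¬u) ∧ (¬hit))) → (v ∧ u)))) ∧ (v → u))))))) ∧ ((¬((¬u) ∧ (¬hit))) → (((¬v) → ((((¬(u ∧ (¬t))) ∧ (¬hit)) → (((¬v) → ((((¬(u ∧ (¬t))) ∧ (¬hit)) → (v ∧ u ∧ (¬t))) ∧ (¬(u ∧ (¬t))) ∧ (¬hit))) ∧ (v → (u ∧ (¬t))) ∧ ((¬v) → ((((¬(u ∧ (¬t))) ∧ (¬hit)) → (v ∧ u ∧ (¬t))) ∧ ((¬((¬(u ∧ (¬t))) ∧ (¬hit))) → (v ∧ u ∧ (¬t))))))) ∧ ((¬((¬(u ∧ (¬t))) ∧ (¬hit))) → (((¬v) → ((((¬(u ∧ (¬t))) ∧ (¬hit)) → (v ∧ u ∧ (¬t))) ∧ ((¬((¬(u ∧ (¬t))) ∧ (¬hit))) → (v ∧ u ∧ (¬t))))) ∧ (v → (u ∧ (¬t))))))) ∧ (v → (u ∧ (¬t))))))) ∧ (v → u); else branch requires ((¬t) ∨ (¬u)) ∧ (u → ((((¬u) ∧ (¬hit)) → ((u → ((((¬u) ∧ (¬hit)) → ((u → ((¬((¬u) ∧ (¬hit))) ∧ (¬u) ∧ (¬hit))) ∧ ((¬u) → u))) ∧ (¬u) ∧ (¬hit))) ∧ ((¬u) → u) ∧ (u → ((((¬u) ∧ (¬hit)) → ((u → ((¬((¬u) ∧ (¬hit))) ∧ (¬u) ∧ (¬hit))) ∧ ((¬u) → u))) ∧ ((¬((¬u) ∧ (¬hit))) → ((u → ((¬((¬u) ∧ (¬hit))) ∧ (¬u) ∧ (¬hit))) ∧ ((¬u) → u))))))) ∧ ((¬((¬u) ∧ (¬hit))) → ((u → ((((¬(u ∧ (¬t))) ∧ (¬hit)) → ((u → ((¬((¬(u ∧ (¬t))) ∧ (¬hit))) ∧ (¬(u ∧ (¬t))) ∧ (¬hit))) ∧ ((¬u) → (u ∧ (¬t))))) ∧ ((¬((¬(u ∧ (¬t))) ∧ (¬hit))) → ((u → ((¬((¬(u ∧ (¬t))) ∧ (¬hit))) ∧ (¬(u ∧ (¬t))) ∧ (¬hit))) ∧ ((¬u) → (u ∧ (¬t))))))) ∧ ((¬u) → (u ∧ (¬t))))))) ∧ ((¬u) → u).
Before the if: (t → (v ∧ ((¬v) → ((((¬u) ∧ (¬hit)) → (((¬v) → ((((¬u) ∧ (¬hit)) → (((¬v) → ((((¬u) ∧ (¬hit)) → (v ∧ u)) ∧ (¬u) ∧ (¬hit))) ∧ (v → u) ∧ ((¬v) → ((((¬u) ∧ (¬hit)) → (v ∧ u)) ∧ ((¬((¬u) ∧ (¬hit))) → (v ∧ u)))))) ∧ (¬u) ∧ (¬hit))) ∧ (v → u) ∧ ((¬v) → ((((¬u) ∧ (¬hit)) → (((¬v) → ((((¬u) ∧ (¬hit)) → (v ∧ u)) ∧ (¬u) ∧ (¬hit))) ∧ (v → u) ∧ ((¬v) → ((((¬u) ∧ (¬hit)) → (v ∧ u)) ∧ ((¬((¬u) ∧ (¬hit))) → (v ∧ u)))))) ∧ ((¬((¬u) ∧ (¬hit))) → (((¬v) → ((((¬u) ∧ (¬hit)) → (v ∧ u)) ∧ ((¬((¬u) ∧ (¬hit))) → (v ∧ u)))) ∧ (v → u))))))) ∧ ((¬((¬u) ∧ (¬hit))) → (((¬v) → ((((¬(u ∧ (¬t))) ∧ (¬hit)) → (((¬v) → ((((¬(u ∧ (¬t))) ∧ (¬hit)) → (v ∧ u ∧ (¬t))) ∧ (¬(u ∧ (¬t))) ∧ (¬hit))) ∧ (v → (u ∧ (¬t))) ∧ ((¬v) → ((((¬(u ∧ (¬t))) ∧ (¬hit)) → (v ∧ u ∧ (¬t))) ∧ ((¬((¬(u ∧ (¬t))) ∧ (¬hit))) → (v ∧ u ∧ (¬t))))))) ∧ ((¬((¬(u ∧ (¬t))) ∧ (¬hit))) → (((¬v) → ((((¬(u ∧ (¬t))) ∧ (¬hit)) → (v ∧ u ∧ (¬t))) ∧ ((¬((¬(u ∧ (¬t))) ∧ (¬hit))) → (v ∧ u ∧ (¬t))))) ∧ (v → (u ∧ (¬t))))))) ∧ (v → (u ∧ (¬t))))))) ∧ (v → u))) ∧ ((¬t) → (((¬t) ∨ (¬u)) ∧ (u → ((((¬u) ∧ (¬hit)) → ((u → ((((¬u) ∧ (¬hit)) → ((u → ((¬((¬u) ∧ (¬hit))) ∧ (¬u) ∧ (¬hit))) ∧ ((¬u) → u))) ∧ (¬u) ∧ (¬hit))) ∧ ((¬u) → u) ∧ (u → ((((¬u) ∧ (¬hit)) → ((u → ((¬((¬u) ∧ (¬hit))) ∧ (¬u) ∧ (¬hit))) ∧ ((¬u) → u))) ∧ ((¬((¬u) ∧ (¬hit))) → ((u → ((¬((¬u) ∧ (¬hit))) ∧ (¬u) ∧ (¬hit))) ∧ ((¬u) → u))))))) ∧ ((¬((¬u) ∧ (¬hit))) → ((u → ((((¬(u ∧ (¬t))) ∧ (¬hit)) → ((u → ((¬((¬(u ∧ (¬t))) ∧ (¬hit))) ∧ (¬(u ∧ (¬t))) ∧ (¬hit))) ∧ ((¬u) → (u ∧ (¬t))))) ∧ ((¬((¬(u ∧ (¬t))) ∧ (¬hit))) → ((u → ((¬((¬(u ∧ (¬t))) ∧ (¬hit))) ∧ (¬(u ∧ (¬t))) ∧ (¬hit))) ∧ ((¬u) → (u ∧ (¬t))))))) ∧ ((¬u) → (u ∧ (¬t))))))) ∧ ((¬u) → u)))
Answer: WP = (t → (v ∧ ((¬v) → ((((¬u) ∧ (¬hit)) → (((¬v) → ((((¬u) ∧ (¬hit)) → (((¬v) → ((((¬u) ∧ (¬hit)) → (v ∧ u)) ∧ (¬u) ∧ (¬hit))) ∧ (v → u) ∧ ((¬v) → ((((¬u) ∧ (¬hit)) → (v ∧ u)) ∧ ((¬((¬u) ∧ (¬hit))) → (v ∧ u)))))) ∧ (¬u) ∧ (¬hit))) ∧ (v → u) ∧ ((¬v) → ((((¬u) ∧ (¬hit)) → (((¬v) → ((((¬u) ∧ (¬hit)) → (v ∧ u)) ∧ (¬u) ∧ (¬hit))) ∧ (v → u) ∧ ((¬v) → ((((¬u) ∧ (¬hit)) → (v ∧ u)) ∧ ((¬((¬u) ∧ (¬hit))) → (v ∧ u)))))) ∧ ((¬((¬u) ∧ (¬hit))) → (((¬v) → ((((¬u) ∧ (¬hit)) → (v ∧ u)) ∧ ((¬((¬u) ∧ (¬hit))) → (v ∧ u)))) ∧ (v → u))))))) ∧ ((¬((¬u) ∧ (¬hit))) → (((¬v) → ((((¬(u ∧ (¬t))) ∧ (¬hit)) → (((¬v) → ((((¬(u ∧ (¬t))) ∧ (¬hit)) → (v ∧ u ∧ (¬t))) ∧ (¬(u ∧ (¬t))) ∧ (¬hit))) ∧ (v → (u ∧ (¬t))) ∧ ((¬v) → ((((¬(u ∧ (¬t))) ∧ (¬hit)) → (v ∧ u ∧ (¬t))) ∧ ((¬((¬(u ∧ (¬t))) ∧ (¬hit))) → (v ∧ u ∧ (¬t))))))) ∧ ((¬((¬(u ∧ (¬t))) ∧ (¬hit))) → (((¬v) → ((((¬(u ∧ (¬t))) ∧ (¬hit)) → (v ∧ u ∧ (¬t))) ∧ ((¬((¬(u ∧ (¬t))) ∧ (¬hit))) → (v ∧ u ∧ (¬t))))) ∧ (v → (u ∧ (¬t))))))) ∧ (v → (u ∧ (¬t))))))) ∧ (v → u))) ∧ ((¬t) → (((¬t) ∨ (¬u)) ∧ (u → ((((¬u) ∧ (¬hit)) → ((u → ((((¬u) ∧ (¬hit)) → ((u → ((¬((¬u) ∧ (¬hit))) ∧ (¬u) ∧ (¬hit))) ∧ ((¬u) → u))) ∧ (¬u) ∧ (¬hit))) ∧ ((¬u) → u) ∧ (u → ((((¬u) ∧ (¬hit)) → ((u → ((¬((¬u) ∧ (¬hit))) ∧ (¬u) ∧ (¬hit))) ∧ ((¬u) → u))) ∧ ((¬((¬u) ∧ (¬hit))) → ((u → ((¬((¬u) ∧ (¬hit))) ∧ (¬u) ∧ (¬hit))) ∧ ((¬u) → u))))))) ∧ ((¬((¬u) ∧ (¬hit))) → ((u → ((((¬(u ∧ (¬t))) ∧ (¬hit)) → ((u → ((¬((¬(u ∧ (¬t))) ∧ (¬hit))) ∧ (¬(u ∧ (¬t))) ∧ (¬hit))) ∧ ((¬u) → (u ∧ (¬t))))) ∧ ((¬((¬(u ∧ (¬t))) ∧ (¬hit))) → ((u → ((¬((¬(u ∧ (¬t))) ∧ (¬hit))) ∧ (¬(u ∧ (¬t))) ∧ (¬hit))) ∧ ((¬u) → (u ∧ (¬t))))))) ∧ ((¬u) → (u ∧ (¬t))))))) ∧ ((¬u) → u)))


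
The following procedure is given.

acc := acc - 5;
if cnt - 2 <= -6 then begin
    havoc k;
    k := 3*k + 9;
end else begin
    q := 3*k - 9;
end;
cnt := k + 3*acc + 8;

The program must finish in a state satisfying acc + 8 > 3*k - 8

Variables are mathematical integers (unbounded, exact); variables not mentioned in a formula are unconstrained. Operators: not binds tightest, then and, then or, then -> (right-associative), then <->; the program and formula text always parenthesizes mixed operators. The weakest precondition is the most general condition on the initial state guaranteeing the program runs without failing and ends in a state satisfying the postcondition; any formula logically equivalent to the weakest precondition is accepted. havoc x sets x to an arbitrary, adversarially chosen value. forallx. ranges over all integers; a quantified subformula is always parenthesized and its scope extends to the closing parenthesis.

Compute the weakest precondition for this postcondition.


Working backward. After the program, the postcondition acc + 8 > 3*k - 8 must hold; in canonical form it is acc > 3*k - 16.
Before cnt := k + 3*acc + 8: acc > 3*k - 16
Then branch requires forall k_1. acc > 9*k_1 + 11; else branch requires acc > 3*k - 16.
Before the if: (cnt <= -4 -> (forall k_1. acc > 9*k_1 + 11)) and ((not (cnt <= -4)) -> acc > 3*k - 16)
Before acc := acc - 5: (cnt <= -4 -> (forall k_1. acc > 9*k_1 + 16)) and ((not (cnt <= -4)) -> acc > 3*k - 11)
Answer: WP = (cnt <= -4 -> (forall k_1. acc > 9*k_1 + 16)) and ((not (cnt <= -4)) -> acc > 3*k - 11)


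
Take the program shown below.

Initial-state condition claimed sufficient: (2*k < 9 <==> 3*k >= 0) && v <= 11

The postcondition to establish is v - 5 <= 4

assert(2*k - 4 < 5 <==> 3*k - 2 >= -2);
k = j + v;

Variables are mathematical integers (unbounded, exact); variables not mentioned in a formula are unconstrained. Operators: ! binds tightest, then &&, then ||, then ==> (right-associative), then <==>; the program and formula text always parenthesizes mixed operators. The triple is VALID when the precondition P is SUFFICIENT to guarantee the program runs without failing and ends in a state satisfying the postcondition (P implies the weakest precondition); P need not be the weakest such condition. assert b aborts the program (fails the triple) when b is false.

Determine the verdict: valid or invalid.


Working backward. After the program, the postcondition v - 5 <= 4 must hold; in canonical form it is v <= 9.
Before k := j + v: v <= 9
Before assert 2*k - 4 < 5 <==> 3*k - 2 >= -2: (2*k < 9 <==> 3*k >= 0) && v <= 9
The weakest precondition is (2*k < 9 <==> 3*k >= 0) && v <= 9.
Check whether (2*k < 9 <==> 3*k >= 0) && v <= 11 implies it.
Countermodel: at the initial state k = 0, v = 10, the precondition holds but the weakest precondition fails.
Answer: invalid


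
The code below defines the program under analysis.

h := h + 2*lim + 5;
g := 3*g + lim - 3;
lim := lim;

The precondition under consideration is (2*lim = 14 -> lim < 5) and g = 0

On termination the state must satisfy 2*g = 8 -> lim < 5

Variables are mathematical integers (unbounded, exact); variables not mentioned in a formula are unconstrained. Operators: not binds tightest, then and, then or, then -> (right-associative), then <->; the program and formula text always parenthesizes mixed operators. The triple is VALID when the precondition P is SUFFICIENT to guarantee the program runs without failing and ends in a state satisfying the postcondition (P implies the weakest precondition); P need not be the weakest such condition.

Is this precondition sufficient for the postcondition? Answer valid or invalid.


Working backward. After the program, 2*g = 8 -> lim < 5 must hold.
Before lim := lim: 2*g = 8 -> lim < 5
Before g := 3*g + lim - 3: 6*g + 2*lim = 14 -> lim < 5
Before h := h + 2*lim + 5: 6*g + 2*lim = 14 -> lim < 5
The weakest precondition is 6*g + 2*lim = 14 -> lim < 5.
Check whether (2*lim = 14 -> lim < 5) and g = 0 implies it.
Every state satisfying the precondition satisfies the weakest precondition: the implication holds.
Answer: valid


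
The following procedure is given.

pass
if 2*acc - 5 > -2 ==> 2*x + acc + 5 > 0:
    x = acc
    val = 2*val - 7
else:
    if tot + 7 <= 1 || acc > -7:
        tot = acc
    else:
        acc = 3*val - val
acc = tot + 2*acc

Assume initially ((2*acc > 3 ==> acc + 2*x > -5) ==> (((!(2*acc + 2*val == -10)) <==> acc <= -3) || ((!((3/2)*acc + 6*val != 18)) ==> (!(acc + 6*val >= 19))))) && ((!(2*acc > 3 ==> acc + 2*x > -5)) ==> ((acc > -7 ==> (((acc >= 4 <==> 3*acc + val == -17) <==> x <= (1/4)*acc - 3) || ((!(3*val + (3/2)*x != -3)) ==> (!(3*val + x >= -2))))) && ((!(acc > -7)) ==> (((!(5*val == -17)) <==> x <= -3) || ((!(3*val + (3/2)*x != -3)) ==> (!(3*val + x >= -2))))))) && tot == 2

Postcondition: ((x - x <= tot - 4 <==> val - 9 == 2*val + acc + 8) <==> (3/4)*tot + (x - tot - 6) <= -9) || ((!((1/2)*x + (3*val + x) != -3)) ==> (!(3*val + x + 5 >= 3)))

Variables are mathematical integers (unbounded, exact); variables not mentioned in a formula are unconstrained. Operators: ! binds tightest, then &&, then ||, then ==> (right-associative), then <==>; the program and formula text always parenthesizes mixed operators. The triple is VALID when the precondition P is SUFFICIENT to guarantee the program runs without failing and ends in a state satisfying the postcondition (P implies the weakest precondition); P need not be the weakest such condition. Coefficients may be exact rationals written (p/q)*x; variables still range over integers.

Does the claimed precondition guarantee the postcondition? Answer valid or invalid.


Working backward. After the program, the postcondition ((x - x <= tot - 4 <==> val - 9 == 2*val + acc + 8) <==> (3/4)*tot + (x - tot - 6) <= -9) || ((!((1/2)*x + (3*val + x) != -3)) ==> (!(3*val + x + 5 >= 3))) must hold; in canonical form it is ((tot >= 4 <==> acc + val == -17) <==> x <= (1/4)*tot - 3) || ((!(3*val + (3/2)*x != -3)) ==> (!(3*val + x >= -2))).
Before acc := tot + 2*acc: ((tot >= 4 <==> 2*acc + tot + val == -17) <==> x <= (1/4)*tot - 3) || ((!(3*val + (3/2)*x != -3)) ==> (!(3*val + x >= -2)))
Then branch requires ((tot >= 4 <==> 2*acc + tot + 2*val == -10) <==> acc <= (1/4)*tot - 3) || ((!((3/2)*acc + 6*val != 18)) ==> (!(acc + 6*val >= 19))); else branch requires ((tot <= -6 || acc > -7) ==> (((acc >= 4 <==> 3*acc + val == -17) <==> x <= (1/4)*acc - 3) || ((!(3*val + (3/2)*x != -3)) ==> (!(3*val + x >= -2))))) && ((!(tot <= -6 || acc > -7)) ==> (((tot >= 4 <==> tot + 5*val == -17) <==> x <= (1/4)*tot - 3) || ((!(3*val + (3/2)*x != -3)) ==> (!(3*val + x >= -2))))).
Before the if: ((2*acc > 3 ==> acc + 2*x > -5) ==> (((tot >= 4 <==> 2*acc + tot + 2*val == -10) <==> acc <= (1/4)*tot - 3) || ((!((3/2)*acc + 6*val != 18)) ==> (!(acc + 6*val >= 19))))) && ((!(2*acc > 3 ==> acc + 2*x > -5)) ==> (((tot <= -6 || acc > -7) ==> (((acc >= 4 <==> 3*acc + val == -17) <==> x <= (1/4)*acc - 3) || ((!(3*val + (3/2)*x != -3)) ==> (!(3*val + x >= -2))))) && ((!(tot <= -6 || acc > -7)) ==> (((tot >= 4 <==> tot + 5*val == -17) <==> x <= (1/4)*tot - 3) || ((!(3*val + (3/2)*x != -3)) ==> (!(3*val + x >= -2)))))))
Before skip: ((2*acc > 3 ==> acc + 2*x > -5) ==> (((tot >= 4 <==> 2*acc + tot + 2*val == -10) <==> acc <= (1/4)*tot - 3) || ((!((3/2)*acc + 6*val != 18)) ==> (!(acc + 6*val >= 19))))) && ((!(2*acc > 3 ==> acc + 2*x > -5)) ==> (((tot <= -6 || acc > -7) ==> (((acc >= 4 <==> 3*acc + val == -17) <==> x <= (1/4)*acc - 3) || ((!(3*val + (3/2)*x != -3)) ==> (!(3*val + x >= -2))))) && ((!(tot <= -6 || acc > -7)) ==> (((tot >= 4 <==> tot + 5*val == -17) <==> x <= (1/4)*tot - 3) || ((!(3*val + (3/2)*x != -3)) ==> (!(3*val + x >= -2)))))))
The weakest precondition is ((2*acc > 3 ==> acc + 2*x > -5) ==> (((tot >= 4 <==> 2*acc + tot + 2*val == -10) <==> acc <= (1/4)*tot - 3) || ((!((3/2)*acc + 6*val != 18)) ==> (!(acc + 6*val >= 19))))) && ((!(2*acc > 3 ==> acc + 2*x > -5)) ==> (((tot <= -6 || acc > -7) ==> (((acc >= 4 <==> 3*acc + val == -17) <==> x <= (1/4)*acc - 3) || ((!(3*val + (3/2)*x != -3)) ==> (!(3*val + x >= -2))))) && ((!(tot <= -6 || acc > -7)) ==> (((tot >= 4 <==> tot + 5*val == -17) <==> x <= (1/4)*tot - 3) || ((!(3*val + (3/2)*x != -3)) ==> (!(3*val + x >= -2))))))).
Check whether ((2*acc > 3 ==> acc + 2*x > -5) ==> (((!(2*acc + 2*val == -10)) <==> acc <= -3) || ((!((3/2)*acc + 6*val != 18)) ==> (!(acc + 6*val >= 19))))) && ((!(2*acc > 3 ==> acc + 2*x > -5)) ==> ((acc > -7 ==> (((acc >= 4 <==> 3*acc + val == -17) <==> x <= (1/4)*acc - 3) || ((!(3*val + (3/2)*x != -3)) ==> (!(3*val + x >= -2))))) && ((!(acc > -7)) ==> (((!(5*val == -17)) <==> x <= -3) || ((!(3*val + (3/2)*x != -3)) ==> (!(3*val + x >= -2))))))) && tot == 2 implies it.
Countermodel: at the initial state acc = -12, tot = 2, val = 6, x = 4, the precondition holds but the weakest precondition fails.
Answer: invalid


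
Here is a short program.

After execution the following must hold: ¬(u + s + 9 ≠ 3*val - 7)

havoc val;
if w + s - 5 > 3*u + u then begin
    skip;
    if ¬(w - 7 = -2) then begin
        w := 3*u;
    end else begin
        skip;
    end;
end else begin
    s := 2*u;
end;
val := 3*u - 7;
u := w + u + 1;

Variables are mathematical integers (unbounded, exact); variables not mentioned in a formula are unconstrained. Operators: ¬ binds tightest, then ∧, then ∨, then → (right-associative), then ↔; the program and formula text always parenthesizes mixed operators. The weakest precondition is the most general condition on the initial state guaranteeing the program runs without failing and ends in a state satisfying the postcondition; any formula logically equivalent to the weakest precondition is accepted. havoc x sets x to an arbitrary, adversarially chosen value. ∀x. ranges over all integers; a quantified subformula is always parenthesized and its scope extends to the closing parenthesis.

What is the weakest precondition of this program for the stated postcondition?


Working backward. After the program, the postcondition ¬(u + s + 9 ≠ 3*val - 7) must hold; in canonical form it is ¬(s + u ≠ 3*val - 16).
Before u := w + u + 1: ¬(s + u + w ≠ 3*val - 17)
Before val := 3*u - 7: ¬(s + w ≠ 8*u - 38)
Then branch requires ((¬(w = 5)) → (¬(s ≠ 5*u - 38))) ∧ (w = 5 → (¬(s + w ≠ 8*u - 38))); else branch requires ¬(w ≠ 6*u - 38).
Before the if: (s + w > 4*u + 5 → (((¬(w = 5)) → (¬(s ≠ 5*u - 38))) ∧ (w = 5 → (¬(s + w ≠ 8*u - 38))))) ∧ ((¬(s + w > 4*u + 5)) → (¬(w ≠ 6*u - 38)))
Before havoc val: (s + w > 4*u + 5 → (((¬(w = 5)) → (¬(s ≠ 5*u - 38))) ∧ (w = 5 → (¬(s + w ≠ 8*u - 38))))) ∧ ((¬(s + w > 4*u + 5)) → (¬(w ≠ 6*u - 38)))
Answer: WP = (s + w > 4*u + 5 → (((¬(w = 5)) → (¬(s ≠ 5*u - 38))) ∧ (w = 5 → (¬(s + w ≠ 8*u - 38))))) ∧ ((¬(s + w > 4*u + 5)) → (¬(w ≠ 6*u - 38)))


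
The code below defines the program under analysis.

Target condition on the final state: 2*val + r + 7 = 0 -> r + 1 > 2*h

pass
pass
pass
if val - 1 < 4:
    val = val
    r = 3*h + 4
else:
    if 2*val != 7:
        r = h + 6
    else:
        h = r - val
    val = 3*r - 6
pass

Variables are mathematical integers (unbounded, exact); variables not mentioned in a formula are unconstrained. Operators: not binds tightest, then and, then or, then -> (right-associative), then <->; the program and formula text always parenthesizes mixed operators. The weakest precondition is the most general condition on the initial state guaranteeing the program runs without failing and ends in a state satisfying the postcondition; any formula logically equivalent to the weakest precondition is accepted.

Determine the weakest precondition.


Working backward. After the program, the postcondition 2*val + r + 7 = 0 -> r + 1 > 2*h must hold; in canonical form it is r + 2*val = -7 -> r > 2*h - 1.
Before skip: r + 2*val = -7 -> r > 2*h - 1
Then branch requires 3*h + 2*val = -11 -> h > -5; else branch requires (2*val != 7 -> (7*h = -37 -> h < 7)) and ((not (2*val != 7)) -> (7*r = 5 -> 2*val > r - 1)).
Before the if: (val < 5 -> (3*h + 2*val = -11 -> h > -5)) and ((not (val < 5)) -> ((2*val != 7 -> (7*h = -37 -> h < 7)) and ((not (2*val != 7)) -> (7*r = 5 -> 2*val > r - 1))))
Before skip: (val < 5 -> (3*h + 2*val = -11 -> h > -5)) and ((not (val < 5)) -> ((2*val != 7 -> (7*h = -37 -> h < 7)) and ((not (2*val != 7)) -> (7*r = 5 -> 2*val > r - 1))))
Before skip: (val < 5 -> (3*h + 2*val = -11 -> h > -5)) and ((not (val < 5)) -> ((2*val != 7 -> (7*h = -37 -> h < 7)) and ((not (2*val != 7)) -> (7*r = 5 -> 2*val > r - 1))))
Before skip: (val < 5 -> (3*h + 2*val = -11 -> h > -5)) and ((not (val < 5)) -> ((2*val != 7 -> (7*h = -37 -> h < 7)) and ((not (2*val != 7)) -> (7*r = 5 -> 2*val > r - 1))))
Answer: WP = (val < 5 -> (3*h + 2*val = -11 -> h > -5)) and ((not (val < 5)) -> ((2*val != 7 -> (7*h = -37 -> h < 7)) and ((not (2*val != 7)) -> (7*r = 5 -> 2*val > r - 1))))
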